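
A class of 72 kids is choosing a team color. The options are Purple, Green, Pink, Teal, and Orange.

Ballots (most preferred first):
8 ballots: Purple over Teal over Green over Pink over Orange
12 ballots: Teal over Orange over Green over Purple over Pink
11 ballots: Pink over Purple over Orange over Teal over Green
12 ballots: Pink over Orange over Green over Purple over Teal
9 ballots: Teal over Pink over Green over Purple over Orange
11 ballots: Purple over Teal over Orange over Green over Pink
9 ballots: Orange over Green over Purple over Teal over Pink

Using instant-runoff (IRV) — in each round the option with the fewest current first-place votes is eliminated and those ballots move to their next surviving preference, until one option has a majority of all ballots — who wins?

Purple

Round 1: Purple 19, Green 0, Pink 23, Teal 21, Orange 9. Green eliminated.
Round 2: Purple 19, Pink 23, Teal 21, Orange 9. Orange eliminated.
Round 3: Purple 28, Pink 23, Teal 21. Teal eliminated.
Round 4: Purple 40, Pink 32. Purple has a majority (≥37).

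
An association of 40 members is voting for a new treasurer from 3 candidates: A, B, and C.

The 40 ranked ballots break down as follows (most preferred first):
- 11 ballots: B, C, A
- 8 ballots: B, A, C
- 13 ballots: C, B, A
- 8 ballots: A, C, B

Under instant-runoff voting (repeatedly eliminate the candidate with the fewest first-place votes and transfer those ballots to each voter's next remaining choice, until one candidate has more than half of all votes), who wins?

C

Round 1: A 8, B 19, C 13. A eliminated.
Round 2: B 19, C 21. C has a majority (≥21).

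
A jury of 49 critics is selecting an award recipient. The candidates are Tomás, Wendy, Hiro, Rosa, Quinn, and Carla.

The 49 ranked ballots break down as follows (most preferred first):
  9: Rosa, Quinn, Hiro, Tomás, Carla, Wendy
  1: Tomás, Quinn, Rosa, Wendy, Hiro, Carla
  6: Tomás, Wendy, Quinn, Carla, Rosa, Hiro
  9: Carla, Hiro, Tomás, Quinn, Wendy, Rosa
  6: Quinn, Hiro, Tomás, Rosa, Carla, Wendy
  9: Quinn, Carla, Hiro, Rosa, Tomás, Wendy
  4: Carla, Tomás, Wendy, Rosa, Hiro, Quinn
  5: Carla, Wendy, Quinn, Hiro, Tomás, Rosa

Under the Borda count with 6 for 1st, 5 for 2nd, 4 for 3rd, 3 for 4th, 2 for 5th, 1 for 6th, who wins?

Quinn

Tomás: 9×3 + 1×6 + 6×6 + 9×4 + 6×4 + 9×2 + 4×5 + 5×2 = 177
Wendy: 9×1 + 1×3 + 6×5 + 9×2 + 6×1 + 9×1 + 4×4 + 5×5 = 116
Hiro: 9×4 + 1×2 + 6×1 + 9×5 + 6×5 + 9×4 + 4×2 + 5×3 = 178
Rosa: 9×6 + 1×4 + 6×2 + 9×1 + 6×3 + 9×3 + 4×3 + 5×1 = 141
Quinn: 9×5 + 1×5 + 6×4 + 9×3 + 6×6 + 9×6 + 4×1 + 5×4 = 215
Carla: 9×2 + 1×1 + 6×3 + 9×6 + 6×2 + 9×5 + 4×6 + 5×6 = 202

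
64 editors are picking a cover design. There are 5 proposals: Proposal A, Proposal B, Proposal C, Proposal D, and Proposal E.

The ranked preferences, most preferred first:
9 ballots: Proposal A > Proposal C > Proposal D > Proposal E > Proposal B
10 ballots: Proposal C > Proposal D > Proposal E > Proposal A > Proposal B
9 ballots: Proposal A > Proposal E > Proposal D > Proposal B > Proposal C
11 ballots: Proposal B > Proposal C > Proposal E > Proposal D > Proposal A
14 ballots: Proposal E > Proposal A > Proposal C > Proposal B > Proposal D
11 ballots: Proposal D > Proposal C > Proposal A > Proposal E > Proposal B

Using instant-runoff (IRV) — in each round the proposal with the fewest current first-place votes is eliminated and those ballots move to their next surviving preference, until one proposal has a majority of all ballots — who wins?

Round 1: Proposal A 18, Proposal B 11, Proposal C 10, Proposal D 11, Proposal E 14. Proposal C eliminated.
Round 2: Proposal A 18, Proposal B 11, Proposal D 21, Proposal E 14. Proposal B eliminated.
Round 3: Proposal A 18, Proposal D 21, Proposal E 25. Proposal A eliminated.
Round 4: Proposal D 30, Proposal E 34. Proposal E has a majority (≥33).

Proposal E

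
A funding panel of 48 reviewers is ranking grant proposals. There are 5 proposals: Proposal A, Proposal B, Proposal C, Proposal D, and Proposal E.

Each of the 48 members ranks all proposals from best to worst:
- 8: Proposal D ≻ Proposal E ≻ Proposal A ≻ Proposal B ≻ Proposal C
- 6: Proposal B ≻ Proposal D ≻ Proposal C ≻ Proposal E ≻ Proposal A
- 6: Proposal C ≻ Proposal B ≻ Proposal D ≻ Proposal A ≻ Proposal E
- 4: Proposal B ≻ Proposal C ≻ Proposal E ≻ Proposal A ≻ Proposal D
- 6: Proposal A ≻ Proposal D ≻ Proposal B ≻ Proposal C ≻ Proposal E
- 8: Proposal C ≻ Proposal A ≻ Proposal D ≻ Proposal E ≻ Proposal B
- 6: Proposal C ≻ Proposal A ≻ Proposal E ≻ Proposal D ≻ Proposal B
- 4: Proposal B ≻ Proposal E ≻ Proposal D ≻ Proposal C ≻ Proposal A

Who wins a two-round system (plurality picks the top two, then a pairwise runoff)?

Proposal B

Round 1 first-place votes: Proposal A 6, Proposal B 14, Proposal C 20, Proposal D 8, Proposal E 0. Proposal C and Proposal B advance.
Runoff: Proposal C is ranked above Proposal B on 20 ballots, Proposal B above Proposal C on 28.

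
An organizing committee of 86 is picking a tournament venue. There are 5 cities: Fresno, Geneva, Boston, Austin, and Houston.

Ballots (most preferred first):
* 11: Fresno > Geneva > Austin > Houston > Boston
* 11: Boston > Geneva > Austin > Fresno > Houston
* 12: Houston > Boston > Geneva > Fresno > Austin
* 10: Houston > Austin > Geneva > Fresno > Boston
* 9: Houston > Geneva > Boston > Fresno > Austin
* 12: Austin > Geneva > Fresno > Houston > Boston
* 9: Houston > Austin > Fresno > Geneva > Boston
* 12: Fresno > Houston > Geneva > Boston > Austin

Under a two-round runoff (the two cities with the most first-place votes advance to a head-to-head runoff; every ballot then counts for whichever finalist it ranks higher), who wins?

Fresno

Round 1 first-place votes: Fresno 23, Geneva 0, Boston 11, Austin 12, Houston 40. Houston and Fresno advance.
Runoff: Houston is ranked above Fresno on 40 ballots, Fresno above Houston on 46.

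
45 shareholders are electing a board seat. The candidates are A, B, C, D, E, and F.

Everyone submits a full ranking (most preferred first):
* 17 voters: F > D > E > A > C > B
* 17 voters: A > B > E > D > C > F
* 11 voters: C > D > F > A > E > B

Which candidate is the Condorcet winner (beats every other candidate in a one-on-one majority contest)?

D

D vs A: 28–17
D vs B: 28–17
D vs C: 34–11
D vs E: 28–17
D vs F: 28–17
D beats every other candidate.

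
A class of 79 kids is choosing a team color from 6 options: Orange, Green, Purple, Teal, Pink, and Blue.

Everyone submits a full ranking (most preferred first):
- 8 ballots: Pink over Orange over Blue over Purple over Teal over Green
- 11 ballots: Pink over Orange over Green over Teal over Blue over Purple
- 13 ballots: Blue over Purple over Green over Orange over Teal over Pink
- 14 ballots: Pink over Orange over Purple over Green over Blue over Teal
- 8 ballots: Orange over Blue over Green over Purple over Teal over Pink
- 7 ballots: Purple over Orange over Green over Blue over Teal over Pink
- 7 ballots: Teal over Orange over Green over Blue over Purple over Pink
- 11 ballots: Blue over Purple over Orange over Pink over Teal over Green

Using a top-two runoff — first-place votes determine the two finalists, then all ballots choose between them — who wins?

Blue

Round 1 first-place votes: Orange 8, Green 0, Purple 7, Teal 7, Pink 33, Blue 24. Pink and Blue advance.
Runoff: Pink is ranked above Blue on 33 ballots, Blue above Pink on 46.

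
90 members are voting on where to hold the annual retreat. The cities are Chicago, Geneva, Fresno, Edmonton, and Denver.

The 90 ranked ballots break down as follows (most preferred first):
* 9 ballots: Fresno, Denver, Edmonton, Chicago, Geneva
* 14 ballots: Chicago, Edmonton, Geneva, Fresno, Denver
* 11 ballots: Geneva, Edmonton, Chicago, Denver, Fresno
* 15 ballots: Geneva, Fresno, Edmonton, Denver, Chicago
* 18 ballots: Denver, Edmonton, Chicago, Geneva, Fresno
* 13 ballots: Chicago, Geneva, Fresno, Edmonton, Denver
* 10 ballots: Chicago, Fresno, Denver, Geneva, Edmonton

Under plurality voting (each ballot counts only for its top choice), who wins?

First-place votes: Chicago 37, Geneva 26, Fresno 9, Edmonton 0, Denver 18.

Chicago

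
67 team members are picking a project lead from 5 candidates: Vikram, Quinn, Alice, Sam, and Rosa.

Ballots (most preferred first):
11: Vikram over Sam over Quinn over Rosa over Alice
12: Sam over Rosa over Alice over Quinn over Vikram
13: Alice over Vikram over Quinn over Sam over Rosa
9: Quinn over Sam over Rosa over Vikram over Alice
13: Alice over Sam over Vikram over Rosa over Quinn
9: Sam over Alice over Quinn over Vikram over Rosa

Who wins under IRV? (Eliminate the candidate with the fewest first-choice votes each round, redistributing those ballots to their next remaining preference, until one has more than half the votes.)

Round 1: Vikram 11, Quinn 9, Alice 26, Sam 21, Rosa 0. Rosa eliminated.
Round 2: Vikram 11, Quinn 9, Alice 26, Sam 21. Quinn eliminated.
Round 3: Vikram 11, Alice 26, Sam 30. Vikram eliminated.
Round 4: Alice 26, Sam 41. Sam has a majority (≥34).

Sam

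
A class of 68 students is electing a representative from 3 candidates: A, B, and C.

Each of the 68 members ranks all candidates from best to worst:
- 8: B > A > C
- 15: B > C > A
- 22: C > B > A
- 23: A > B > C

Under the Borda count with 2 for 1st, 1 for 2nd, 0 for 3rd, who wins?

A: 8×1 + 15×0 + 22×0 + 23×2 = 54
B: 8×2 + 15×2 + 22×1 + 23×1 = 91
C: 8×0 + 15×1 + 22×2 + 23×0 = 59

B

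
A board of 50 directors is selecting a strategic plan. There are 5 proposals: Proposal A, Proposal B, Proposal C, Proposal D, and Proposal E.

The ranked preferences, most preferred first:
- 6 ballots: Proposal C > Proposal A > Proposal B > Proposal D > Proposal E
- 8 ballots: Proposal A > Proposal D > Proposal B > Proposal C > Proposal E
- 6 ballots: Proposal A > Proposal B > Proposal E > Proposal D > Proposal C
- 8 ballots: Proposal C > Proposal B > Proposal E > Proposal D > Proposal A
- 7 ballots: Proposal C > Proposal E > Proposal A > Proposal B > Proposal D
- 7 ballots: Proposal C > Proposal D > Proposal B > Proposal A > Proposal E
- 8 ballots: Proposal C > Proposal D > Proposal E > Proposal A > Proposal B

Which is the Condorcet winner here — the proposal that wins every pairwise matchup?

Proposal C

Proposal C vs Proposal A: 36–14
Proposal C vs Proposal B: 36–14
Proposal C vs Proposal D: 36–14
Proposal C vs Proposal E: 44–6
Proposal C beats every other proposal.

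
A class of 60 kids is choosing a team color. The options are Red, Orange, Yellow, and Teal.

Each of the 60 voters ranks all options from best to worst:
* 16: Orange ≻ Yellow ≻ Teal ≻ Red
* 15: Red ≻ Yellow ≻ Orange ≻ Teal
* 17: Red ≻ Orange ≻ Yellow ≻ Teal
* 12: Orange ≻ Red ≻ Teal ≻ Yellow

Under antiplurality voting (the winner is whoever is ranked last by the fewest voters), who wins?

Last-place votes: Red 16, Orange 0, Yellow 12, Teal 32.

Orange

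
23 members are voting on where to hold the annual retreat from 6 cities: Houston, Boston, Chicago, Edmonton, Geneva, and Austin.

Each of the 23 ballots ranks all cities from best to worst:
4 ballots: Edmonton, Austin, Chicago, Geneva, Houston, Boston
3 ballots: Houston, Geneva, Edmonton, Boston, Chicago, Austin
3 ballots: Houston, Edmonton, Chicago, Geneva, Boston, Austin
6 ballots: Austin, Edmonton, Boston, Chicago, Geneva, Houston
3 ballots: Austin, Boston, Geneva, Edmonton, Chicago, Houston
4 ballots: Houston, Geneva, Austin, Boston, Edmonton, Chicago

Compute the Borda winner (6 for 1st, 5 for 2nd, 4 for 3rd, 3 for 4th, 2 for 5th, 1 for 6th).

Edmonton

Houston: 4×2 + 3×6 + 3×6 + 6×1 + 3×1 + 4×6 = 77
Boston: 4×1 + 3×3 + 3×2 + 6×4 + 3×5 + 4×3 = 70
Chicago: 4×4 + 3×2 + 3×4 + 6×3 + 3×2 + 4×1 = 62
Edmonton: 4×6 + 3×4 + 3×5 + 6×5 + 3×3 + 4×2 = 98
Geneva: 4×3 + 3×5 + 3×3 + 6×2 + 3×4 + 4×5 = 80
Austin: 4×5 + 3×1 + 3×1 + 6×6 + 3×6 + 4×4 = 96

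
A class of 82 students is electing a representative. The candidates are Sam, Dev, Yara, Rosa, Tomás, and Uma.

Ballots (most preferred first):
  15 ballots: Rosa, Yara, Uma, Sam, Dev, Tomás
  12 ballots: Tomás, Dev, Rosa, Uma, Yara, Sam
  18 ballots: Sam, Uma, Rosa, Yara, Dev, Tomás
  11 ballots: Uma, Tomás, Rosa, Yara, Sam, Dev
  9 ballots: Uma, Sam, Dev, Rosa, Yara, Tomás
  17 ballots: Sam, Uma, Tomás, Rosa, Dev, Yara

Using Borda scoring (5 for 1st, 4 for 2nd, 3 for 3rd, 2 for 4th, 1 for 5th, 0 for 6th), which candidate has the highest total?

Uma

Sam: 15×2 + 12×0 + 18×5 + 11×1 + 9×4 + 17×5 = 252
Dev: 15×1 + 12×4 + 18×1 + 11×0 + 9×3 + 17×1 = 125
Yara: 15×4 + 12×1 + 18×2 + 11×2 + 9×1 + 17×0 = 139
Rosa: 15×5 + 12×3 + 18×3 + 11×3 + 9×2 + 17×2 = 250
Tomás: 15×0 + 12×5 + 18×0 + 11×4 + 9×0 + 17×3 = 155
Uma: 15×3 + 12×2 + 18×4 + 11×5 + 9×5 + 17×4 = 309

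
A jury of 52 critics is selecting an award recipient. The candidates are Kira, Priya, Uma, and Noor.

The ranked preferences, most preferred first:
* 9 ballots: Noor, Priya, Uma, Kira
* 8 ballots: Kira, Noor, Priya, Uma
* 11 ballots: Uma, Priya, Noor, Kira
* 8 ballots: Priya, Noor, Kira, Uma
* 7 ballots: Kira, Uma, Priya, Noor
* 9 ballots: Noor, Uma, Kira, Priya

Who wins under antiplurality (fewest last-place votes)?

Noor

Last-place votes: Kira 20, Priya 9, Uma 16, Noor 7.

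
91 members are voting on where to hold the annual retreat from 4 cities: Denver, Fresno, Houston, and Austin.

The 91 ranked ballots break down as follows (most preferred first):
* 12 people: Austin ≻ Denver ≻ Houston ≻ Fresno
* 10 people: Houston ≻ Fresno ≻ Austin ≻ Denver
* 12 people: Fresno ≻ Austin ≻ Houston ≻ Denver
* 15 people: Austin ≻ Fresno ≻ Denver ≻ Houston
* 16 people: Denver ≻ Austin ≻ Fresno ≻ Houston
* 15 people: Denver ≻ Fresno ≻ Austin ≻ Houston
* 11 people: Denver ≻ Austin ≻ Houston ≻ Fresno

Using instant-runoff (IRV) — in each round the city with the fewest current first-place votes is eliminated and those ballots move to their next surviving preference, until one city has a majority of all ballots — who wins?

Austin

Round 1: Denver 42, Fresno 12, Houston 10, Austin 27. Houston eliminated.
Round 2: Denver 42, Fresno 22, Austin 27. Fresno eliminated.
Round 3: Denver 42, Austin 49. Austin has a majority (≥46).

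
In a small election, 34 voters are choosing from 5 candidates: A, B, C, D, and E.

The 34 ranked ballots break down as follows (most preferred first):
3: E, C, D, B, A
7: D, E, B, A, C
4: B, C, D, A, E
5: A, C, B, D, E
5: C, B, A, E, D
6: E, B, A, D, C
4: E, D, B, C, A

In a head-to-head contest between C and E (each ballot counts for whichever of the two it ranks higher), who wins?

C is ranked above E on 14 ballots; E above C on 20.

E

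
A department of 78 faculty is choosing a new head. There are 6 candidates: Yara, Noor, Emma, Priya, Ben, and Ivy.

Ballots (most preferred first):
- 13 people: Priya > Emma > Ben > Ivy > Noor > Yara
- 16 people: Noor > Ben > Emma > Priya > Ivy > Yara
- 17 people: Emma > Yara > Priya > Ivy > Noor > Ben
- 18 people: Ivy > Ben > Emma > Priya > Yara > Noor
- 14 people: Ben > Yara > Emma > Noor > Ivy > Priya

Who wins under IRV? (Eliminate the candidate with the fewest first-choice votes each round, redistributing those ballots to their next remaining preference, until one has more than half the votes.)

Round 1: Yara 0, Noor 16, Emma 17, Priya 13, Ben 14, Ivy 18. Yara eliminated.
Round 2: Noor 16, Emma 17, Priya 13, Ben 14, Ivy 18. Priya eliminated.
Round 3: Noor 16, Emma 30, Ben 14, Ivy 18. Ben eliminated.
Round 4: Noor 16, Emma 44, Ivy 18. Emma has a majority (≥40).

Emma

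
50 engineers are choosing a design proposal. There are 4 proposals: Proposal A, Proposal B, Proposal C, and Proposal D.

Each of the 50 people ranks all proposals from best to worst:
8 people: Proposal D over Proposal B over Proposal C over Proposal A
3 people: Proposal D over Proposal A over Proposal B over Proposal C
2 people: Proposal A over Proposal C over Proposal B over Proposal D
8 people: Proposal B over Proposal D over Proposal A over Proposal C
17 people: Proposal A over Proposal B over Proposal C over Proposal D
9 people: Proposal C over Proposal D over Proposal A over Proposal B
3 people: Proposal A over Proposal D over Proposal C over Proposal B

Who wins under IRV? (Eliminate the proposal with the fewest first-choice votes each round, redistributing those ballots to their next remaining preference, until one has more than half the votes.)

Round 1: Proposal A 22, Proposal B 8, Proposal C 9, Proposal D 11. Proposal B eliminated.
Round 2: Proposal A 22, Proposal C 9, Proposal D 19. Proposal C eliminated.
Round 3: Proposal A 22, Proposal D 28. Proposal D has a majority (≥26).

Proposal D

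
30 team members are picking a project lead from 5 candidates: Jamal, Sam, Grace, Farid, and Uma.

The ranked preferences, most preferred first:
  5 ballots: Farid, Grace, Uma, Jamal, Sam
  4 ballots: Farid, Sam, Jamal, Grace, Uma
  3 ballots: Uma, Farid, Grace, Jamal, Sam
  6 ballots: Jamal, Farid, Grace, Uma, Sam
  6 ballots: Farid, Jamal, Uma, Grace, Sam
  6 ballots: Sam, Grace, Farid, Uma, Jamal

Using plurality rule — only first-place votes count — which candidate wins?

Farid

First-place votes: Jamal 6, Sam 6, Grace 0, Farid 15, Uma 3.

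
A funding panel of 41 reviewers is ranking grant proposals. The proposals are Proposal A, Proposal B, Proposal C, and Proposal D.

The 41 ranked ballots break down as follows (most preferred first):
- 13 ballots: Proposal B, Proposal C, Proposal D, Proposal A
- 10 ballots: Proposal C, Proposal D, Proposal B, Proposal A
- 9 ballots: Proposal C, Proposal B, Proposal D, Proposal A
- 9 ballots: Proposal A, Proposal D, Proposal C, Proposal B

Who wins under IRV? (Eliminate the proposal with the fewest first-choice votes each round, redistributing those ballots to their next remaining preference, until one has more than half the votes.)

Proposal C

Round 1: Proposal A 9, Proposal B 13, Proposal C 19, Proposal D 0. Proposal D eliminated.
Round 2: Proposal A 9, Proposal B 13, Proposal C 19. Proposal A eliminated.
Round 3: Proposal B 13, Proposal C 28. Proposal C has a majority (≥21).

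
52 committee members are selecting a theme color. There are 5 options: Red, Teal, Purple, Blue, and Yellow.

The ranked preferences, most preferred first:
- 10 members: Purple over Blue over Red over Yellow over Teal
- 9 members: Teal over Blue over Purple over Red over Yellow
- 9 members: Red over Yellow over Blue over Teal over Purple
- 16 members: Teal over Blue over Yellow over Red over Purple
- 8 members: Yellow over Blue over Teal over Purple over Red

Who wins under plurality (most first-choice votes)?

Teal

First-place votes: Red 9, Teal 25, Purple 10, Blue 0, Yellow 8.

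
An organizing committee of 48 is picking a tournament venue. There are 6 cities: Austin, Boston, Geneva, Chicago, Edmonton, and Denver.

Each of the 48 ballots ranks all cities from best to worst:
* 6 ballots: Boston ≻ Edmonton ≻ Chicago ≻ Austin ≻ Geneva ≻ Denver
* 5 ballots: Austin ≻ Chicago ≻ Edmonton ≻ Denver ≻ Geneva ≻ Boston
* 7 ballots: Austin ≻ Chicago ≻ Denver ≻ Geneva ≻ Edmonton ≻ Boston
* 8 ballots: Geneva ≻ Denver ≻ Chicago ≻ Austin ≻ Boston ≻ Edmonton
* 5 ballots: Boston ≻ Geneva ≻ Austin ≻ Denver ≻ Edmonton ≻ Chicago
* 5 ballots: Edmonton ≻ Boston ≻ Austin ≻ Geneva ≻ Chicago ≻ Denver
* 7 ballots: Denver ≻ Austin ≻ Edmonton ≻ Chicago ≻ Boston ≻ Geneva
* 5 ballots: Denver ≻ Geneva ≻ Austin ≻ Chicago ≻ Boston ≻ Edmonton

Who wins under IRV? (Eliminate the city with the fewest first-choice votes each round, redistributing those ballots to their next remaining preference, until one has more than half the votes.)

Round 1: Austin 12, Boston 11, Geneva 8, Chicago 0, Edmonton 5, Denver 12. Chicago eliminated.
Round 2: Austin 12, Boston 11, Geneva 8, Edmonton 5, Denver 12. Edmonton eliminated.
Round 3: Austin 12, Boston 16, Geneva 8, Denver 12. Geneva eliminated.
Round 4: Austin 12, Boston 16, Denver 20. Austin eliminated.
Round 5: Boston 16, Denver 32. Denver has a majority (≥25).

Denver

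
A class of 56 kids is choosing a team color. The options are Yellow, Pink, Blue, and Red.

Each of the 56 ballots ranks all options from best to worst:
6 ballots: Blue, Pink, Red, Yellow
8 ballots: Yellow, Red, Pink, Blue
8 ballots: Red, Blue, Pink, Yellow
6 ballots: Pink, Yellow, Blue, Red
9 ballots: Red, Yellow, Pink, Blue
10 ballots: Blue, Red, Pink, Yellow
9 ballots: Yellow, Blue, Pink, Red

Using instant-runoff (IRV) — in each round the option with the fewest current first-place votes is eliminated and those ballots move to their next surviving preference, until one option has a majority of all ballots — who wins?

Red

Round 1: Yellow 17, Pink 6, Blue 16, Red 17. Pink eliminated.
Round 2: Yellow 23, Blue 16, Red 17. Blue eliminated.
Round 3: Yellow 23, Red 33. Red has a majority (≥29).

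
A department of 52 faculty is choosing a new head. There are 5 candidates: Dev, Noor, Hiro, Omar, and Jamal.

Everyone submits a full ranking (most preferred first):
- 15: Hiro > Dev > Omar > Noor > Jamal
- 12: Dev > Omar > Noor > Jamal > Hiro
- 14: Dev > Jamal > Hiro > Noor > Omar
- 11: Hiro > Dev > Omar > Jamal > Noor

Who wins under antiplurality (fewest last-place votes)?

Last-place votes: Dev 0, Noor 11, Hiro 12, Omar 14, Jamal 15.

Dev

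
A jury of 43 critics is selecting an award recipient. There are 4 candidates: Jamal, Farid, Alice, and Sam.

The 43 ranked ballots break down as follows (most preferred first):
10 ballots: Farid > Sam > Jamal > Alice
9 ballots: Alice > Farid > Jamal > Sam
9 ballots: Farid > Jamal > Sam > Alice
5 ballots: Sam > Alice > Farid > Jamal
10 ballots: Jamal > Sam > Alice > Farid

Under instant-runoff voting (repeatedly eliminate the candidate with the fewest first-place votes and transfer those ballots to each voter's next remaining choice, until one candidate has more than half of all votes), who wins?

Round 1: Jamal 10, Farid 19, Alice 9, Sam 5. Sam eliminated.
Round 2: Jamal 10, Farid 19, Alice 14. Jamal eliminated.
Round 3: Farid 19, Alice 24. Alice has a majority (≥22).

Alice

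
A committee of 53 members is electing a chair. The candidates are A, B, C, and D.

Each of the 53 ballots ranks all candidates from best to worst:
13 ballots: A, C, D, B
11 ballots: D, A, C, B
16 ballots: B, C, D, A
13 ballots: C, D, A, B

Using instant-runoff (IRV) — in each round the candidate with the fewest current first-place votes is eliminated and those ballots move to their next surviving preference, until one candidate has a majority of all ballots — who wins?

A

Round 1: A 13, B 16, C 13, D 11. D eliminated.
Round 2: A 24, B 16, C 13. C eliminated.
Round 3: A 37, B 16. A has a majority (≥27).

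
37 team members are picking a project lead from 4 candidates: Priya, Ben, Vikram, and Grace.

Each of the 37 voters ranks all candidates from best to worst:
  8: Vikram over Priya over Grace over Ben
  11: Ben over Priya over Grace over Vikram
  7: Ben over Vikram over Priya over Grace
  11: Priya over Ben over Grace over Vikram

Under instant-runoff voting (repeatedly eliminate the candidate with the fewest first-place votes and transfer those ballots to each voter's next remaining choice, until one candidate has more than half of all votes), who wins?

Priya

Round 1: Priya 11, Ben 18, Vikram 8, Grace 0. Grace eliminated.
Round 2: Priya 11, Ben 18, Vikram 8. Vikram eliminated.
Round 3: Priya 19, Ben 18. Priya has a majority (≥19).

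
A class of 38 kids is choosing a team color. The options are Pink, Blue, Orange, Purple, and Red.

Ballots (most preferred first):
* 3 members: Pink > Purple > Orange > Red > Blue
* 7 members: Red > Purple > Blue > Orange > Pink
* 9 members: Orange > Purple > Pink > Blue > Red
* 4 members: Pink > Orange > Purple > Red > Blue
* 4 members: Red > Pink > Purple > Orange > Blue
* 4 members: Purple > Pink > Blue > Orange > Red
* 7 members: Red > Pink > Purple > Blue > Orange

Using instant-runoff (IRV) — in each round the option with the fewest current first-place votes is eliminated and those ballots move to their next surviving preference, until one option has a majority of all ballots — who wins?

Round 1: Pink 7, Blue 0, Orange 9, Purple 4, Red 18. Blue eliminated.
Round 2: Pink 7, Orange 9, Purple 4, Red 18. Purple eliminated.
Round 3: Pink 11, Orange 9, Red 18. Orange eliminated.
Round 4: Pink 20, Red 18. Pink has a majority (≥20).

Pink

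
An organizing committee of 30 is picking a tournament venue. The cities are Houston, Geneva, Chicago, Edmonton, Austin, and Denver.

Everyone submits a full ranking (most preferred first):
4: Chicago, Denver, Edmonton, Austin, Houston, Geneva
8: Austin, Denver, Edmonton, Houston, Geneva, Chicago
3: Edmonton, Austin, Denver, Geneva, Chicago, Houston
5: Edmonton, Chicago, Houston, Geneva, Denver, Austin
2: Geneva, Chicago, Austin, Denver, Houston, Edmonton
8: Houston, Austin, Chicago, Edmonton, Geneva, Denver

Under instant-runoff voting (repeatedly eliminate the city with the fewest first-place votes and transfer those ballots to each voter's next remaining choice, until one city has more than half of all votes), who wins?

Round 1: Houston 8, Geneva 2, Chicago 4, Edmonton 8, Austin 8, Denver 0. Denver eliminated.
Round 2: Houston 8, Geneva 2, Chicago 4, Edmonton 8, Austin 8. Geneva eliminated.
Round 3: Houston 8, Chicago 6, Edmonton 8, Austin 8. Chicago eliminated.
Round 4: Houston 8, Edmonton 12, Austin 10. Houston eliminated.
Round 5: Edmonton 12, Austin 18. Austin has a majority (≥16).

Austin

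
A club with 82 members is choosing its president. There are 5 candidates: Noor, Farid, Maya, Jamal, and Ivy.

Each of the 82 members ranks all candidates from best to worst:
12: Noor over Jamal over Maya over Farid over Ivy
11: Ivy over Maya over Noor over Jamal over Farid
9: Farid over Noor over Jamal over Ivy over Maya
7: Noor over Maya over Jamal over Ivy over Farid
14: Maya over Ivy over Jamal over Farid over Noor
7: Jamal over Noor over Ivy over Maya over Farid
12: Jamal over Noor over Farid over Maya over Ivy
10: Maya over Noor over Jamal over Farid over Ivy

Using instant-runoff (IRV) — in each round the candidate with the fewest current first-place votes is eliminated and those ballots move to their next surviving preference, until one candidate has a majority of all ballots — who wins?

Round 1: Noor 19, Farid 9, Maya 24, Jamal 19, Ivy 11. Farid eliminated.
Round 2: Noor 28, Maya 24, Jamal 19, Ivy 11. Ivy eliminated.
Round 3: Noor 28, Maya 35, Jamal 19. Jamal eliminated.
Round 4: Noor 47, Maya 35. Noor has a majority (≥42).

Noor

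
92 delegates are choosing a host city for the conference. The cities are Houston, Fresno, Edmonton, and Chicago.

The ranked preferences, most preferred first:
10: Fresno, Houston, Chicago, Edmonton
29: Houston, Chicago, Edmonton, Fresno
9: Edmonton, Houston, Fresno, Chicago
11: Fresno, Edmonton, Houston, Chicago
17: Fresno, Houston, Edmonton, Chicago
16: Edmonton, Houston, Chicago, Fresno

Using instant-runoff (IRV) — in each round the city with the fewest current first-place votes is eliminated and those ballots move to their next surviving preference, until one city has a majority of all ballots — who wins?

Round 1: Houston 29, Fresno 38, Edmonton 25, Chicago 0. Chicago eliminated.
Round 2: Houston 29, Fresno 38, Edmonton 25. Edmonton eliminated.
Round 3: Houston 54, Fresno 38. Houston has a majority (≥47).

Houston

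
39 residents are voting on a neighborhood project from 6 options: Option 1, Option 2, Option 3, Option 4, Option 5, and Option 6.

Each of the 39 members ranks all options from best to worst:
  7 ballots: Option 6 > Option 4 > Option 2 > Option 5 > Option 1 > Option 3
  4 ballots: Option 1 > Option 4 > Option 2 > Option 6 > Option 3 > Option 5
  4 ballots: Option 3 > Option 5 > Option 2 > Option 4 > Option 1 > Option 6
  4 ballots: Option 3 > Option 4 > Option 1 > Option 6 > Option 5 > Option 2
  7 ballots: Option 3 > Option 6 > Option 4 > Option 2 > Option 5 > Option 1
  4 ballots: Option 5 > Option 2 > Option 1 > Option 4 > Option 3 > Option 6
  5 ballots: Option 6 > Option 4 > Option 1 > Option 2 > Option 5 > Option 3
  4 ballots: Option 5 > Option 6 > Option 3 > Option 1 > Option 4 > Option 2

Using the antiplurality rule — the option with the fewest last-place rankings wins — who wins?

Last-place votes: Option 1 7, Option 2 8, Option 3 12, Option 4 0, Option 5 4, Option 6 8.

Option 4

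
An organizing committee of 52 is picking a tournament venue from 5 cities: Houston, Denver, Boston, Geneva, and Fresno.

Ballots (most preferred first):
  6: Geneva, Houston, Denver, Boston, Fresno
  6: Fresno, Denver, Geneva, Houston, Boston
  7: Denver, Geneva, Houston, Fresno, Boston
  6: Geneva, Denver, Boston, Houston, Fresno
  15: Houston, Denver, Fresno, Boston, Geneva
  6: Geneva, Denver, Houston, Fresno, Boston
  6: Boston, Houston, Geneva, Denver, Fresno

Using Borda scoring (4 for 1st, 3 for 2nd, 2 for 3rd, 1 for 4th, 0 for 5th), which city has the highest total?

Denver

Houston: 6×3 + 6×1 + 7×2 + 6×1 + 15×4 + 6×2 + 6×3 = 134
Denver: 6×2 + 6×3 + 7×4 + 6×3 + 15×3 + 6×3 + 6×1 = 145
Boston: 6×1 + 6×0 + 7×0 + 6×2 + 15×1 + 6×0 + 6×4 = 57
Geneva: 6×4 + 6×2 + 7×3 + 6×4 + 15×0 + 6×4 + 6×2 = 117
Fresno: 6×0 + 6×4 + 7×1 + 6×0 + 15×2 + 6×1 + 6×0 = 67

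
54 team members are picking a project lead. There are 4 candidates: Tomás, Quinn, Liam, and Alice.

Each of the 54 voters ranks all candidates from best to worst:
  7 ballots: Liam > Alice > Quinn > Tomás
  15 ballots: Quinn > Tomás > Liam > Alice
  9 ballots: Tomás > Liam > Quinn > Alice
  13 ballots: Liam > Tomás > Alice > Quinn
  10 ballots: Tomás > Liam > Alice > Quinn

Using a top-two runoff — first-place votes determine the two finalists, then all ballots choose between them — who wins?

Tomás

Round 1 first-place votes: Tomás 19, Quinn 15, Liam 20, Alice 0. Liam and Tomás advance.
Runoff: Liam is ranked above Tomás on 20 ballots, Tomás above Liam on 34.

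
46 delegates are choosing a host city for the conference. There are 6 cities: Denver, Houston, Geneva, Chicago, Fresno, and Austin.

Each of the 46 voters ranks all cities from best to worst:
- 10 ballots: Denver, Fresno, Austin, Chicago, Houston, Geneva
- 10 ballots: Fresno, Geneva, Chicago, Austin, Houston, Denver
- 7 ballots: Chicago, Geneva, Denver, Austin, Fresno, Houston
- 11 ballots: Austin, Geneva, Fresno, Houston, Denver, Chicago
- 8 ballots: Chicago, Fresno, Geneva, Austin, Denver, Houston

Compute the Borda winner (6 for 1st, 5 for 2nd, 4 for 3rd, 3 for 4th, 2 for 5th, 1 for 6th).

Fresno

Denver: 10×6 + 10×1 + 7×4 + 11×2 + 8×2 = 136
Houston: 10×2 + 10×2 + 7×1 + 11×3 + 8×1 = 88
Geneva: 10×1 + 10×5 + 7×5 + 11×5 + 8×4 = 182
Chicago: 10×3 + 10×4 + 7×6 + 11×1 + 8×6 = 171
Fresno: 10×5 + 10×6 + 7×2 + 11×4 + 8×5 = 208
Austin: 10×4 + 10×3 + 7×3 + 11×6 + 8×3 = 181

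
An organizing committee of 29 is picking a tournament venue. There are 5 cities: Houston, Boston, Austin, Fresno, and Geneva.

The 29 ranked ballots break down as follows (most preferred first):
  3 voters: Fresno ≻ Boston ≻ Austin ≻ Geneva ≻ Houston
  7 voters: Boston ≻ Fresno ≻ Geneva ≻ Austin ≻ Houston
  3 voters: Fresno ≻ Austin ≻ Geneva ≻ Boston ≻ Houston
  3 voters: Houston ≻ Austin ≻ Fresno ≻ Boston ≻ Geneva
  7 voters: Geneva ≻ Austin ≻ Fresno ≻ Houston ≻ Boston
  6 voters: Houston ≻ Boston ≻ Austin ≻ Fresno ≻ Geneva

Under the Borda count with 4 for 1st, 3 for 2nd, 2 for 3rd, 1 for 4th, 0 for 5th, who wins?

Houston: 3×0 + 7×0 + 3×0 + 3×4 + 7×1 + 6×4 = 43
Boston: 3×3 + 7×4 + 3×1 + 3×1 + 7×0 + 6×3 = 61
Austin: 3×2 + 7×1 + 3×3 + 3×3 + 7×3 + 6×2 = 64
Fresno: 3×4 + 7×3 + 3×4 + 3×2 + 7×2 + 6×1 = 71
Geneva: 3×1 + 7×2 + 3×2 + 3×0 + 7×4 + 6×0 = 51

Fresno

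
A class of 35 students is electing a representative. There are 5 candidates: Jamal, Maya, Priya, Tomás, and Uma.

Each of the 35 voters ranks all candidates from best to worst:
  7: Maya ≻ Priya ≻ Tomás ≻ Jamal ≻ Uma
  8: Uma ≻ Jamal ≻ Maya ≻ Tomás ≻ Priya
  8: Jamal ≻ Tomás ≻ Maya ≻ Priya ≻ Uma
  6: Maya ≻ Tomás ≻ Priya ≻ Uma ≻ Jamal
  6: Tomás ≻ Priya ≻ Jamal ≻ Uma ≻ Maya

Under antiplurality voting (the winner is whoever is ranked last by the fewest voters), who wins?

Tomás

Last-place votes: Jamal 6, Maya 6, Priya 8, Tomás 0, Uma 15.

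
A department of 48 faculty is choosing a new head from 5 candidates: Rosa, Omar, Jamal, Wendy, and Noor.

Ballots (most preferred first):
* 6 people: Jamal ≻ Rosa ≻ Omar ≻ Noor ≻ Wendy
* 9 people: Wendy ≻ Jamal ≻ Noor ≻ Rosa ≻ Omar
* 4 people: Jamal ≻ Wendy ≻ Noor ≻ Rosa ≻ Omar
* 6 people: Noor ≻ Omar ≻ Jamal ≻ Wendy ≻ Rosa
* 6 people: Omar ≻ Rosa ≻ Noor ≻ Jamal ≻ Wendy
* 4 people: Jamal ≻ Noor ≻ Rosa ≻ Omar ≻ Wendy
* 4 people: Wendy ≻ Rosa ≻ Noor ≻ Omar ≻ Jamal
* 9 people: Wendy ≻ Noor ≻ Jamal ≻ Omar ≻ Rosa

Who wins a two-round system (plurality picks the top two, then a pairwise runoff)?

Round 1 first-place votes: Rosa 0, Omar 6, Jamal 14, Wendy 22, Noor 6. Wendy and Jamal advance.
Runoff: Wendy is ranked above Jamal on 22 ballots, Jamal above Wendy on 26.

Jamal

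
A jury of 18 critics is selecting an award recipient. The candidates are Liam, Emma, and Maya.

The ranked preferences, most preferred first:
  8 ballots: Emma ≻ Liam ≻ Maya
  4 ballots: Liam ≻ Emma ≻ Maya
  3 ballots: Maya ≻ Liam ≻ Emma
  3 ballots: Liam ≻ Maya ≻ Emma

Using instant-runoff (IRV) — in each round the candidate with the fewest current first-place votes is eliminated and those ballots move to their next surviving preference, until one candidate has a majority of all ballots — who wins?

Liam

Round 1: Liam 7, Emma 8, Maya 3. Maya eliminated.
Round 2: Liam 10, Emma 8. Liam has a majority (≥10).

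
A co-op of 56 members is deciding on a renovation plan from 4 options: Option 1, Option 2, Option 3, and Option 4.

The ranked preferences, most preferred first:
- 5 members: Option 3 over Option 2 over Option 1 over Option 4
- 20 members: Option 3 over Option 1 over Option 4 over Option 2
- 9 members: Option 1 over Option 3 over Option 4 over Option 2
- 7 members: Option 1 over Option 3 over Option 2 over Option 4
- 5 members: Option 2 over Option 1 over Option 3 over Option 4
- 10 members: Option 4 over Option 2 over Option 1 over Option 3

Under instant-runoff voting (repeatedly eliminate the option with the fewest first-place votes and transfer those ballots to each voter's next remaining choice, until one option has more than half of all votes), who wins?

Round 1: Option 1 16, Option 2 5, Option 3 25, Option 4 10. Option 2 eliminated.
Round 2: Option 1 21, Option 3 25, Option 4 10. Option 4 eliminated.
Round 3: Option 1 31, Option 3 25. Option 1 has a majority (≥29).

Option 1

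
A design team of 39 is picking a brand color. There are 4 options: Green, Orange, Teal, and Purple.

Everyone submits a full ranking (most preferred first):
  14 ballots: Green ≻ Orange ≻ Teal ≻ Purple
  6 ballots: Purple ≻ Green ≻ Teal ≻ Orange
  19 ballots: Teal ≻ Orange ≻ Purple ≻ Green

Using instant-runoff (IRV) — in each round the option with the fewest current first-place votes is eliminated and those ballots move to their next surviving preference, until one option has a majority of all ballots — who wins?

Round 1: Green 14, Orange 0, Teal 19, Purple 6. Orange eliminated.
Round 2: Green 14, Teal 19, Purple 6. Purple eliminated.
Round 3: Green 20, Teal 19. Green has a majority (≥20).

Green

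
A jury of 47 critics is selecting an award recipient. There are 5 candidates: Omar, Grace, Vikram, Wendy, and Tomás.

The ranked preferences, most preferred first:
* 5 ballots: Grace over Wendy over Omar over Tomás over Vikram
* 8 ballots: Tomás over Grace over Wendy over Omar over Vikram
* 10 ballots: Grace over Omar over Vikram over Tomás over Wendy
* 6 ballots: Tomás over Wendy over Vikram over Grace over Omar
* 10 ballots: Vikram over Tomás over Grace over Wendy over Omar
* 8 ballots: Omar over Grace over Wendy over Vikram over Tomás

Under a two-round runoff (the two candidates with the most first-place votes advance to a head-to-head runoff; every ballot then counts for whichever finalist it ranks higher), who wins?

Tomás

Round 1 first-place votes: Omar 8, Grace 15, Vikram 10, Wendy 0, Tomás 14. Grace and Tomás advance.
Runoff: Grace is ranked above Tomás on 23 ballots, Tomás above Grace on 24.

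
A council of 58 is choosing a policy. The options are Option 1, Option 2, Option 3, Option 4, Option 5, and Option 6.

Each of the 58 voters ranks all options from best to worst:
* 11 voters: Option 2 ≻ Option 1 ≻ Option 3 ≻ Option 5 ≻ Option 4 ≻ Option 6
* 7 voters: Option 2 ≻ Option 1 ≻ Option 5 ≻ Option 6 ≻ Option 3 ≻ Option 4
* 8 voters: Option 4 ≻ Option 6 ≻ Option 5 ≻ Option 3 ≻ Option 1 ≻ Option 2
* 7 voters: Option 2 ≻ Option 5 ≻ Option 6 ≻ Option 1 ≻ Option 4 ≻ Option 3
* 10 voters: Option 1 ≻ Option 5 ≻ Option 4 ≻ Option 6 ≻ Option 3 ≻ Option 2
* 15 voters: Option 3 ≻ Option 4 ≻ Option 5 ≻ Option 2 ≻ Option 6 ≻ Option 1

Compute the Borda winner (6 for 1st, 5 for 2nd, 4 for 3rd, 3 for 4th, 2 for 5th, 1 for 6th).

Option 1: 11×5 + 7×5 + 8×2 + 7×3 + 10×6 + 15×1 = 202
Option 2: 11×6 + 7×6 + 8×1 + 7×6 + 10×1 + 15×3 = 213
Option 3: 11×4 + 7×2 + 8×3 + 7×1 + 10×2 + 15×6 = 199
Option 4: 11×2 + 7×1 + 8×6 + 7×2 + 10×4 + 15×5 = 206
Option 5: 11×3 + 7×4 + 8×4 + 7×5 + 10×5 + 15×4 = 238
Option 6: 11×1 + 7×3 + 8×5 + 7×4 + 10×3 + 15×2 = 160

Option 5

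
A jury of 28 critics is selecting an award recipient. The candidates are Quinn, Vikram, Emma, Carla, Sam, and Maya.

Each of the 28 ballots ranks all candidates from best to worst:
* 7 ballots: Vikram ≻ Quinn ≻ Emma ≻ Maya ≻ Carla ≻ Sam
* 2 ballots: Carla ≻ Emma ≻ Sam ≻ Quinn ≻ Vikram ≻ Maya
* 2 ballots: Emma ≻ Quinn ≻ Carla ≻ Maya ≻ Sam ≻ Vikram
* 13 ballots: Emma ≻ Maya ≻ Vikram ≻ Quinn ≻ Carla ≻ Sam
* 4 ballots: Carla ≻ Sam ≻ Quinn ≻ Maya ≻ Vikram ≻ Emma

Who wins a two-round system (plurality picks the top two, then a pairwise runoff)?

Emma

Round 1 first-place votes: Quinn 0, Vikram 7, Emma 15, Carla 6, Sam 0, Maya 0. Emma and Vikram advance.
Runoff: Emma is ranked above Vikram on 17 ballots, Vikram above Emma on 11.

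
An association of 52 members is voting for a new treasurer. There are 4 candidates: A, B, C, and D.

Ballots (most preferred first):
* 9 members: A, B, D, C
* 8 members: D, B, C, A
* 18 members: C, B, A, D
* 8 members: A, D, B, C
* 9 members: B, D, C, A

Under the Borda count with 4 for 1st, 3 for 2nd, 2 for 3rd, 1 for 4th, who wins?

B

A: 9×4 + 8×1 + 18×2 + 8×4 + 9×1 = 121
B: 9×3 + 8×3 + 18×3 + 8×2 + 9×4 = 157
C: 9×1 + 8×2 + 18×4 + 8×1 + 9×2 = 123
D: 9×2 + 8×4 + 18×1 + 8×3 + 9×3 = 119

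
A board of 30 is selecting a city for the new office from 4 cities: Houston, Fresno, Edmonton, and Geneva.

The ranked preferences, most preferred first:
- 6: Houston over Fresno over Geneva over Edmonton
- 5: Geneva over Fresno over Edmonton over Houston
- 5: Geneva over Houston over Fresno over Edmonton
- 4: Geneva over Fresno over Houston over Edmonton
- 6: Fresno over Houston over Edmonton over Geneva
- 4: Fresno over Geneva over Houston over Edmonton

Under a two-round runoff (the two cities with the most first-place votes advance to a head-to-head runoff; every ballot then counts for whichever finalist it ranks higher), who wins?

Round 1 first-place votes: Houston 6, Fresno 10, Edmonton 0, Geneva 14. Geneva and Fresno advance.
Runoff: Geneva is ranked above Fresno on 14 ballots, Fresno above Geneva on 16.

Fresno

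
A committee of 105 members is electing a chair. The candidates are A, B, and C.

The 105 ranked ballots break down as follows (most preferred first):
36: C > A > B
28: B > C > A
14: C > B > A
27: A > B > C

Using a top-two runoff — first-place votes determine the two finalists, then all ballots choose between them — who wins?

Round 1 first-place votes: A 27, B 28, C 50. C and B advance.
Runoff: C is ranked above B on 50 ballots, B above C on 55.

B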